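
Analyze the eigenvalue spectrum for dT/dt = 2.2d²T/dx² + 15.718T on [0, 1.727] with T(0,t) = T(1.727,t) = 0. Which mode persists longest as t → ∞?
Eigenvalues: λₙ = 2.2n²π²/1.727² - 15.718.
First three modes:
  n=1: λ₁ = 2.2π²/1.727² - 15.718 ≈ -8.438
  n=2: λ₂ = 8.8π²/1.727² - 15.718 ≈ 13.402
  n=3: λ₃ = 19.8π²/1.727² - 15.718 ≈ 49.803
Since 2.2π²/1.727² ≈ 7.28 < 15.718, λ₁ < 0.
The n=1 mode grows fastest (−λₙ is largest for n=1) → dominates.
Asymptotic: T ~ c₁ sin(πx/1.727) e^{8.438t} (exponential growth at rate −λ₁ ≈ 8.438).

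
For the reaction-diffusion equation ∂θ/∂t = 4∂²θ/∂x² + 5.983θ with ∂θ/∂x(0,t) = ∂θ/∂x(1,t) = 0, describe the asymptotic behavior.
θ grows unboundedly. With Neumann BCs the constant mode has diffusion eigenvalue 0, so any r > 0 makes it grow like e^(5.983t); solution grows exponentially.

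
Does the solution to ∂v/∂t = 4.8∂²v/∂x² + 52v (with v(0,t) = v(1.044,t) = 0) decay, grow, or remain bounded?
v grows unboundedly. Reaction dominates diffusion (r=52 > κπ²/L²≈43.47); solution grows exponentially.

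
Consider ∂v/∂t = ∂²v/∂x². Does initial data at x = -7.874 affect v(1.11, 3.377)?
Yes, for any finite x. The heat equation has infinite propagation speed, so all initial data affects all points at any t > 0.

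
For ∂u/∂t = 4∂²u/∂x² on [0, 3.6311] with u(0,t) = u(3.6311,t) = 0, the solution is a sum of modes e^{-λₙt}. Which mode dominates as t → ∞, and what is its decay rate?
Eigenvalues: λₙ = 4n²π²/3.6311².
First three modes:
  n=1: λ₁ = 4π²/3.6311² ≈ 2.994
  n=2: λ₂ = 16π²/3.6311² ≈ 11.977 (4× faster decay)
  n=3: λ₃ = 36π²/3.6311² ≈ 26.948 (9× faster decay)
As t → ∞, higher modes decay exponentially faster. The n=1 mode dominates: u ~ c₁ sin(πx/3.6311) e^{-λ₁t}.
Decay rate: λ₁ = 4π²/3.6311² ≈ 2.994.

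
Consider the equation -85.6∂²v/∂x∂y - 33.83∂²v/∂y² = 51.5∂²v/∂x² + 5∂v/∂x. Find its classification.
Rewriting in standard form: -51.5∂²v/∂x² - 85.6∂²v/∂x∂y - 33.83∂²v/∂y² - 5∂v/∂x = 0. Hyperbolic. (A = -51.5, B = -85.6, C = -33.83 gives B² - 4AC = 358.38.)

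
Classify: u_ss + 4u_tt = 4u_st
Rewriting in standard form: u_ss - 4u_st + 4u_tt = 0. Parabolic (discriminant = 0).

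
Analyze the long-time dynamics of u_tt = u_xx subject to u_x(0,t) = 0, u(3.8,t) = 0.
Long-time behavior: u oscillates (no decay). Energy is conserved; the solution oscillates indefinitely as standing waves.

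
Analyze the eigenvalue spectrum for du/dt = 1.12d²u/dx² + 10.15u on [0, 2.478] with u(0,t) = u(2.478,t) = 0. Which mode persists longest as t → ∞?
Eigenvalues: λₙ = 1.12n²π²/2.478² - 10.15.
First three modes:
  n=1: λ₁ = 1.12π²/2.478² - 10.15 ≈ -8.35
  n=2: λ₂ = 4.48π²/2.478² - 10.15 ≈ -2.949
  n=3: λ₃ = 10.08π²/2.478² - 10.15 ≈ 6.052
Since 1.12π²/2.478² ≈ 1.8 < 10.15, λ₁ < 0.
The n=1 mode grows fastest (−λₙ is largest for n=1) → dominates.
Asymptotic: u ~ c₁ sin(πx/2.478) e^{8.35t} (exponential growth at rate −λ₁ ≈ 8.35).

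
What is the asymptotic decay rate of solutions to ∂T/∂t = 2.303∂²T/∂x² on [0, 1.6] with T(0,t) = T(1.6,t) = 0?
Eigenvalues: λₙ = 2.303n²π²/1.6².
First three modes:
  n=1: λ₁ = 2.303π²/1.6² ≈ 8.879
  n=2: λ₂ = 9.212π²/1.6² ≈ 35.515 (4× faster decay)
  n=3: λ₃ = 20.727π²/1.6² ≈ 79.909 (9× faster decay)
As t → ∞, higher modes decay exponentially faster. The n=1 mode dominates: T ~ c₁ sin(πx/1.6) e^{-λ₁t}.
Decay rate: λ₁ = 2.303π²/1.6² ≈ 8.879.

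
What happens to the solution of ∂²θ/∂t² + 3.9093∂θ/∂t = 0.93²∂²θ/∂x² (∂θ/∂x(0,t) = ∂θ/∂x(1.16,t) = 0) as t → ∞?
θ → constant (steady state). Damping (γ=3.9093) dissipates the nonconstant modes; with Neumann BCs the spatial average obeys M''+γM'=0 and tends to a finite limit.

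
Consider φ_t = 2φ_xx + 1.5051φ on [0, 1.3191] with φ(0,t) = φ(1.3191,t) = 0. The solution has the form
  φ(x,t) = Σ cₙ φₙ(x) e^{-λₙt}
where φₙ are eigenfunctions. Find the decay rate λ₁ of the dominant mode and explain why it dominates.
Eigenvalues: λₙ = 2n²π²/1.3191² - 1.5051.
First three modes:
  n=1: λ₁ = 2π²/1.3191² - 1.5051 ≈ 9.839
  n=2: λ₂ = 8π²/1.3191² - 1.5051 ≈ 43.872
  n=3: λ₃ = 18π²/1.3191² - 1.5051 ≈ 100.593
Since 2π²/1.3191² ≈ 11.344 > 1.5051, all λₙ > 0.
The n=1 mode decays slowest → dominates as t → ∞.
Asymptotic: φ ~ c₁ sin(πx/1.3191) e^{-λ₁t} with decay rate λ₁ ≈ 9.839.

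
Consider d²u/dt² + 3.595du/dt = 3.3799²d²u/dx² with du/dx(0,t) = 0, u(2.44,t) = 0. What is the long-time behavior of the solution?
As t → ∞, u → 0. Damping (γ=3.595) dissipates energy; oscillations decay exponentially.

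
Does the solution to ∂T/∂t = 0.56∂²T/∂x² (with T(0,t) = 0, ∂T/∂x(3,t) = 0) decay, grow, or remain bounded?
T → 0. Heat escapes through the Dirichlet boundary.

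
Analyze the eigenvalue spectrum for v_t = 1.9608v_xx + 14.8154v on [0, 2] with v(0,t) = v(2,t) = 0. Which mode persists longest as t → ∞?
Eigenvalues: λₙ = 1.9608n²π²/2² - 14.8154.
First three modes:
  n=1: λ₁ = 1.9608π²/2² - 14.8154 ≈ -9.977
  n=2: λ₂ = 7.8432π²/2² - 14.8154 ≈ 4.537
  n=3: λ₃ = 17.6472π²/2² - 14.8154 ≈ 28.727
Since 1.9608π²/2² ≈ 4.838 < 14.8154, λ₁ < 0.
The n=1 mode grows fastest (−λₙ is largest for n=1) → dominates.
Asymptotic: v ~ c₁ sin(πx/2) e^{9.977t} (exponential growth at rate −λ₁ ≈ 9.977).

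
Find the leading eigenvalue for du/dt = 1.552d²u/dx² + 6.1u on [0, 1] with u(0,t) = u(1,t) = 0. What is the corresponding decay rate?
Eigenvalues: λₙ = 1.552n²π²/1² - 6.1.
First three modes:
  n=1: λ₁ = 1.552π² - 6.1 ≈ 9.218
  n=2: λ₂ = 6.208π² - 6.1 ≈ 55.171
  n=3: λ₃ = 13.968π² - 6.1 ≈ 131.759
Since 1.552π² ≈ 15.318 > 6.1, all λₙ > 0.
The n=1 mode decays slowest → dominates as t → ∞.
Asymptotic: u ~ c₁ sin(πx/1) e^{-λ₁t} with decay rate λ₁ ≈ 9.218.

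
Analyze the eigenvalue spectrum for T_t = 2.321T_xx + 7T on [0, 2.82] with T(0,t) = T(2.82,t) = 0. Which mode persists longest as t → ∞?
Eigenvalues: λₙ = 2.321n²π²/2.82² - 7.
First three modes:
  n=1: λ₁ = 2.321π²/2.82² - 7 ≈ -4.119
  n=2: λ₂ = 9.284π²/2.82² - 7 ≈ 4.522
  n=3: λ₃ = 20.889π²/2.82² - 7 ≈ 18.925
Since 2.321π²/2.82² ≈ 2.881 < 7, λ₁ < 0.
The n=1 mode grows fastest (−λₙ is largest for n=1) → dominates.
Asymptotic: T ~ c₁ sin(πx/2.82) e^{4.119t} (exponential growth at rate −λ₁ ≈ 4.119).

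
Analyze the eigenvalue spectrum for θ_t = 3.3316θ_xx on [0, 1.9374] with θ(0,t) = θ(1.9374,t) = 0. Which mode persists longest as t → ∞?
Eigenvalues: λₙ = 3.3316n²π²/1.9374².
First three modes:
  n=1: λ₁ = 3.3316π²/1.9374² ≈ 8.76
  n=2: λ₂ = 13.3264π²/1.9374² ≈ 35.041 (4× faster decay)
  n=3: λ₃ = 29.9844π²/1.9374² ≈ 78.842 (9× faster decay)
As t → ∞, higher modes decay exponentially faster. The n=1 mode dominates: θ ~ c₁ sin(πx/1.9374) e^{-λ₁t}.
Decay rate: λ₁ = 3.3316π²/1.9374² ≈ 8.76.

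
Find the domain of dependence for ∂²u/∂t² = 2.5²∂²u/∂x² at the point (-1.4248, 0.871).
Domain of dependence: [-3.6023, 0.7527]. Signals travel at speed 2.5, so data within |x - -1.4248| ≤ 2.5·0.871 = 2.1775 can reach the point.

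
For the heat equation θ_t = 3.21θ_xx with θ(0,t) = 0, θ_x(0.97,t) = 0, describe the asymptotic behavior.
θ → 0. Heat escapes through the Dirichlet boundary.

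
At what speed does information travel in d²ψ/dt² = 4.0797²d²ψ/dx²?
Speed = 4.0797. Information travels along characteristics x = x₀ ± 4.0797t.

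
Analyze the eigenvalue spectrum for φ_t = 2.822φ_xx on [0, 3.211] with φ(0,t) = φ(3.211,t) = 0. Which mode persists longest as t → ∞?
Eigenvalues: λₙ = 2.822n²π²/3.211².
First three modes:
  n=1: λ₁ = 2.822π²/3.211² ≈ 2.701
  n=2: λ₂ = 11.288π²/3.211² ≈ 10.805 (4× faster decay)
  n=3: λ₃ = 25.398π²/3.211² ≈ 24.312 (9× faster decay)
As t → ∞, higher modes decay exponentially faster. The n=1 mode dominates: φ ~ c₁ sin(πx/3.211) e^{-λ₁t}.
Decay rate: λ₁ = 2.822π²/3.211² ≈ 2.701.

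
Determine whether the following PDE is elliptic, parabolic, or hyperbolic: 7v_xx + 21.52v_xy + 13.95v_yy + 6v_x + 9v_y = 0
Coefficients: A = 7, B = 21.52, C = 13.95. B² - 4AC = 72.5104, which is positive, so the equation is hyperbolic.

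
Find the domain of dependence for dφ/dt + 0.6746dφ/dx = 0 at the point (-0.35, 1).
A single point: x = -1.0246. The characteristic through (-0.35, 1) is x - 0.6746t = const, so x = -0.35 - 0.6746·1 = -1.0246.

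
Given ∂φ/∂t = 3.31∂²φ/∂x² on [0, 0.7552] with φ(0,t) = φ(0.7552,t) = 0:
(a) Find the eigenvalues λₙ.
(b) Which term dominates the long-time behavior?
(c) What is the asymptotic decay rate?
Eigenvalues: λₙ = 3.31n²π²/0.7552².
First three modes:
  n=1: λ₁ = 3.31π²/0.7552² ≈ 57.28
  n=2: λ₂ = 13.24π²/0.7552² ≈ 229.12 (4× faster decay)
  n=3: λ₃ = 29.79π²/0.7552² ≈ 515.521 (9× faster decay)
As t → ∞, higher modes decay exponentially faster. The n=1 mode dominates: φ ~ c₁ sin(πx/0.7552) e^{-λ₁t}.
Decay rate: λ₁ = 3.31π²/0.7552² ≈ 57.28.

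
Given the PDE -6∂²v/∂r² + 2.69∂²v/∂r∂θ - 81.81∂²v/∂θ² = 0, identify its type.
The second-order coefficients are A = -6, B = 2.69, C = -81.81. Since B² - 4AC = -1956.2039 < 0, this is an elliptic PDE.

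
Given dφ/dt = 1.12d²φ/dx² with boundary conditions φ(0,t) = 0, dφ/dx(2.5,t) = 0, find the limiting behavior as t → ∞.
φ → 0. Heat escapes through the Dirichlet boundary.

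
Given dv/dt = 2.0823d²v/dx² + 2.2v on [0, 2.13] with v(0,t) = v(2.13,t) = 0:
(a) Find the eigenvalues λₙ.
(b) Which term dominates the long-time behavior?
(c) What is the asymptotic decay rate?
Eigenvalues: λₙ = 2.0823n²π²/2.13² - 2.2.
First three modes:
  n=1: λ₁ = 2.0823π²/2.13² - 2.2 ≈ 2.33
  n=2: λ₂ = 8.3292π²/2.13² - 2.2 ≈ 15.919
  n=3: λ₃ = 18.7407π²/2.13² - 2.2 ≈ 38.569
Since 2.0823π²/2.13² ≈ 4.53 > 2.2, all λₙ > 0.
The n=1 mode decays slowest → dominates as t → ∞.
Asymptotic: v ~ c₁ sin(πx/2.13) e^{-λ₁t} with decay rate λ₁ ≈ 2.33.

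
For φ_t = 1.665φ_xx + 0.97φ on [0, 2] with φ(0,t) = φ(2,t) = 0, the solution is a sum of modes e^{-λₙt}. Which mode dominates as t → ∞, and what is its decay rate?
Eigenvalues: λₙ = 1.665n²π²/2² - 0.97.
First three modes:
  n=1: λ₁ = 1.665π²/2² - 0.97 ≈ 3.138
  n=2: λ₂ = 6.66π²/2² - 0.97 ≈ 15.463
  n=3: λ₃ = 14.985π²/2² - 0.97 ≈ 36.004
Since 1.665π²/2² ≈ 4.108 > 0.97, all λₙ > 0.
The n=1 mode decays slowest → dominates as t → ∞.
Asymptotic: φ ~ c₁ sin(πx/2) e^{-λ₁t} with decay rate λ₁ ≈ 3.138.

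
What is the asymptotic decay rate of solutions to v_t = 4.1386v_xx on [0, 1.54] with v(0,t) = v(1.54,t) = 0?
Eigenvalues: λₙ = 4.1386n²π²/1.54².
First three modes:
  n=1: λ₁ = 4.1386π²/1.54² ≈ 17.223
  n=2: λ₂ = 16.5544π²/1.54² ≈ 68.892 (4× faster decay)
  n=3: λ₃ = 37.2474π²/1.54² ≈ 155.008 (9× faster decay)
As t → ∞, higher modes decay exponentially faster. The n=1 mode dominates: v ~ c₁ sin(πx/1.54) e^{-λ₁t}.
Decay rate: λ₁ = 4.1386π²/1.54² ≈ 17.223.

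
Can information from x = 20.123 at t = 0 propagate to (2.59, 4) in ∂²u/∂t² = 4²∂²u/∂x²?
No. The domain of dependence is [-13.41, 18.59], and 20.123 is outside this interval.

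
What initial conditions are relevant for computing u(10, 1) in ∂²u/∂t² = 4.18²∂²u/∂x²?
Domain of dependence: [5.82, 14.18]. Signals travel at speed 4.18, so data within |x - 10| ≤ 4.18·1 = 4.18 can reach the point.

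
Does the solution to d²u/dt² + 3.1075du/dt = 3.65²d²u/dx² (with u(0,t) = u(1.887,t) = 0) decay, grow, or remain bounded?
u → 0. Damping (γ=3.1075) dissipates energy; oscillations decay exponentially.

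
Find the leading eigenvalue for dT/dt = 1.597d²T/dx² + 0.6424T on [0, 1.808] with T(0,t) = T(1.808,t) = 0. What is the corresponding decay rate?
Eigenvalues: λₙ = 1.597n²π²/1.808² - 0.6424.
First three modes:
  n=1: λ₁ = 1.597π²/1.808² - 0.6424 ≈ 4.179
  n=2: λ₂ = 6.388π²/1.808² - 0.6424 ≈ 18.645
  n=3: λ₃ = 14.373π²/1.808² - 0.6424 ≈ 42.754
Since 1.597π²/1.808² ≈ 4.822 > 0.6424, all λₙ > 0.
The n=1 mode decays slowest → dominates as t → ∞.
Asymptotic: T ~ c₁ sin(πx/1.808) e^{-λ₁t} with decay rate λ₁ ≈ 4.179.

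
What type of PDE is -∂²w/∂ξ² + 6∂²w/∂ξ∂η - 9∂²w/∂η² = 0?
With A = -1, B = 6, C = -9, the discriminant is 0. This is a parabolic PDE.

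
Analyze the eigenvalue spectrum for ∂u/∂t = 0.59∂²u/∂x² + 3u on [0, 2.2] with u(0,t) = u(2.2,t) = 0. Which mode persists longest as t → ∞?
Eigenvalues: λₙ = 0.59n²π²/2.2² - 3.
First three modes:
  n=1: λ₁ = 0.59π²/2.2² - 3 ≈ -1.797
  n=2: λ₂ = 2.36π²/2.2² - 3 ≈ 1.812
  n=3: λ₃ = 5.31π²/2.2² - 3 ≈ 7.828
Since 0.59π²/2.2² ≈ 1.203 < 3, λ₁ < 0.
The n=1 mode grows fastest (−λₙ is largest for n=1) → dominates.
Asymptotic: u ~ c₁ sin(πx/2.2) e^{1.797t} (exponential growth at rate −λ₁ ≈ 1.797).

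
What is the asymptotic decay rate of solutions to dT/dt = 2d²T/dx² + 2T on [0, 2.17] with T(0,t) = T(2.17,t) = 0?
Eigenvalues: λₙ = 2n²π²/2.17² - 2.
First three modes:
  n=1: λ₁ = 2π²/2.17² - 2 ≈ 2.192
  n=2: λ₂ = 8π²/2.17² - 2 ≈ 14.768
  n=3: λ₃ = 18π²/2.17² - 2 ≈ 35.727
Since 2π²/2.17² ≈ 4.192 > 2, all λₙ > 0.
The n=1 mode decays slowest → dominates as t → ∞.
Asymptotic: T ~ c₁ sin(πx/2.17) e^{-λ₁t} with decay rate λ₁ ≈ 2.192.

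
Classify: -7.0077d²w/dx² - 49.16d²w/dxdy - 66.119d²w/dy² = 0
Hyperbolic (discriminant = 563.3371348).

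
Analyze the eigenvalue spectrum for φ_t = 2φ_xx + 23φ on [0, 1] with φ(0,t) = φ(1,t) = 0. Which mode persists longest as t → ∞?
Eigenvalues: λₙ = 2n²π²/1² - 23.
First three modes:
  n=1: λ₁ = 2π² - 23 ≈ -3.261
  n=2: λ₂ = 8π² - 23 ≈ 55.957
  n=3: λ₃ = 18π² - 23 ≈ 154.653
Since 2π² ≈ 19.739 < 23, λ₁ < 0.
The n=1 mode grows fastest (−λₙ is largest for n=1) → dominates.
Asymptotic: φ ~ c₁ sin(πx/1) e^{3.261t} (exponential growth at rate −λ₁ ≈ 3.261).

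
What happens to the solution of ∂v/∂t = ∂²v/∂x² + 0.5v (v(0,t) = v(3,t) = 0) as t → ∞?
v → 0. Diffusion dominates reaction (r=0.5 < κπ²/L²≈1.1); solution decays.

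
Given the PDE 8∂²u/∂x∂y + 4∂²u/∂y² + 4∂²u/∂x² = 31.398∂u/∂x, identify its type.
Rewriting in standard form: 4∂²u/∂x² + 8∂²u/∂x∂y + 4∂²u/∂y² - 31.398∂u/∂x = 0. The second-order coefficients are A = 4, B = 8, C = 4. Since B² - 4AC = 0 = 0, this is a parabolic PDE.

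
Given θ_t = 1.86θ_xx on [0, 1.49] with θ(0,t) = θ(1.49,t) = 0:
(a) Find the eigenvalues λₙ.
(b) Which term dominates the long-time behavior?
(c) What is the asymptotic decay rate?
Eigenvalues: λₙ = 1.86n²π²/1.49².
First three modes:
  n=1: λ₁ = 1.86π²/1.49² ≈ 8.269
  n=2: λ₂ = 7.44π²/1.49² ≈ 33.075 (4× faster decay)
  n=3: λ₃ = 16.74π²/1.49² ≈ 74.419 (9× faster decay)
As t → ∞, higher modes decay exponentially faster. The n=1 mode dominates: θ ~ c₁ sin(πx/1.49) e^{-λ₁t}.
Decay rate: λ₁ = 1.86π²/1.49² ≈ 8.269.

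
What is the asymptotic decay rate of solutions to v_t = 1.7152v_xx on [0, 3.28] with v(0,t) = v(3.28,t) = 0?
Eigenvalues: λₙ = 1.7152n²π²/3.28².
First three modes:
  n=1: λ₁ = 1.7152π²/3.28² ≈ 1.574
  n=2: λ₂ = 6.8608π²/3.28² ≈ 6.294 (4× faster decay)
  n=3: λ₃ = 15.4368π²/3.28² ≈ 14.162 (9× faster decay)
As t → ∞, higher modes decay exponentially faster. The n=1 mode dominates: v ~ c₁ sin(πx/3.28) e^{-λ₁t}.
Decay rate: λ₁ = 1.7152π²/3.28² ≈ 1.574.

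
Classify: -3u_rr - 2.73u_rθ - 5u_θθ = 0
Elliptic (discriminant = -52.5471).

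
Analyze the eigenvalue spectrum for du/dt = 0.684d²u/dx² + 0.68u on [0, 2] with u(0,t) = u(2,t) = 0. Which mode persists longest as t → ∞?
Eigenvalues: λₙ = 0.684n²π²/2² - 0.68.
First three modes:
  n=1: λ₁ = 0.684π²/2² - 0.68 ≈ 1.008
  n=2: λ₂ = 2.736π²/2² - 0.68 ≈ 6.071
  n=3: λ₃ = 6.156π²/2² - 0.68 ≈ 14.509
Since 0.684π²/2² ≈ 1.688 > 0.68, all λₙ > 0.
The n=1 mode decays slowest → dominates as t → ∞.
Asymptotic: u ~ c₁ sin(πx/2) e^{-λ₁t} with decay rate λ₁ ≈ 1.008.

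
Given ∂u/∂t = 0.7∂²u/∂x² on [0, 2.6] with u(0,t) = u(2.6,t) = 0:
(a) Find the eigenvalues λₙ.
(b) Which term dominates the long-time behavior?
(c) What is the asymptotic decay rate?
Eigenvalues: λₙ = 0.7n²π²/2.6².
First three modes:
  n=1: λ₁ = 0.7π²/2.6² ≈ 1.022
  n=2: λ₂ = 2.8π²/2.6² ≈ 4.088 (4× faster decay)
  n=3: λ₃ = 6.3π²/2.6² ≈ 9.198 (9× faster decay)
As t → ∞, higher modes decay exponentially faster. The n=1 mode dominates: u ~ c₁ sin(πx/2.6) e^{-λ₁t}.
Decay rate: λ₁ = 0.7π²/2.6² ≈ 1.022.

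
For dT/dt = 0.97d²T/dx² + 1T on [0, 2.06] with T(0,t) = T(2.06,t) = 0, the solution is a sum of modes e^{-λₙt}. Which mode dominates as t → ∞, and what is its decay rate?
Eigenvalues: λₙ = 0.97n²π²/2.06² - 1.
First three modes:
  n=1: λ₁ = 0.97π²/2.06² - 1 ≈ 1.256
  n=2: λ₂ = 3.88π²/2.06² - 1 ≈ 8.024
  n=3: λ₃ = 8.73π²/2.06² - 1 ≈ 19.304
Since 0.97π²/2.06² ≈ 2.256 > 1, all λₙ > 0.
The n=1 mode decays slowest → dominates as t → ∞.
Asymptotic: T ~ c₁ sin(πx/2.06) e^{-λ₁t} with decay rate λ₁ ≈ 1.256.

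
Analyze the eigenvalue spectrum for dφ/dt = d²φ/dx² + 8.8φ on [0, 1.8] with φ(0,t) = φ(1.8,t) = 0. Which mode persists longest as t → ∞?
Eigenvalues: λₙ = n²π²/1.8² - 8.8.
First three modes:
  n=1: λ₁ = π²/1.8² - 8.8 ≈ -5.754
  n=2: λ₂ = 4π²/1.8² - 8.8 ≈ 3.385
  n=3: λ₃ = 9π²/1.8² - 8.8 ≈ 18.616
Since π²/1.8² ≈ 3.046 < 8.8, λ₁ < 0.
The n=1 mode grows fastest (−λₙ is largest for n=1) → dominates.
Asymptotic: φ ~ c₁ sin(πx/1.8) e^{5.754t} (exponential growth at rate −λ₁ ≈ 5.754).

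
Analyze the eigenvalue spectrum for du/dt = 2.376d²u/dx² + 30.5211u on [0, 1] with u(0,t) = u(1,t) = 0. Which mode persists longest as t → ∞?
Eigenvalues: λₙ = 2.376n²π²/1² - 30.5211.
First three modes:
  n=1: λ₁ = 2.376π² - 30.5211 ≈ -7.071
  n=2: λ₂ = 9.504π² - 30.5211 ≈ 63.28
  n=3: λ₃ = 21.384π² - 30.5211 ≈ 180.531
Since 2.376π² ≈ 23.45 < 30.5211, λ₁ < 0.
The n=1 mode grows fastest (−λₙ is largest for n=1) → dominates.
Asymptotic: u ~ c₁ sin(πx/1) e^{7.071t} (exponential growth at rate −λ₁ ≈ 7.071).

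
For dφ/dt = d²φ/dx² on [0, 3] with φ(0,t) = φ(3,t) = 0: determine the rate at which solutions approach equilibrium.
Eigenvalues: λₙ = n²π²/3².
First three modes:
  n=1: λ₁ = π²/3² ≈ 1.097
  n=2: λ₂ = 4π²/3² ≈ 4.386 (4× faster decay)
  n=3: λ₃ = 9π²/3² ≈ 9.87 (9× faster decay)
As t → ∞, higher modes decay exponentially faster. The n=1 mode dominates: φ ~ c₁ sin(πx/3) e^{-λ₁t}.
Decay rate: λ₁ = π²/3² ≈ 1.097.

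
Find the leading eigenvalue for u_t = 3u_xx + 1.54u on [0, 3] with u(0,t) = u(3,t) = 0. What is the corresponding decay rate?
Eigenvalues: λₙ = 3n²π²/3² - 1.54.
First three modes:
  n=1: λ₁ = 3π²/3² - 1.54 ≈ 1.75
  n=2: λ₂ = 12π²/3² - 1.54 ≈ 11.619
  n=3: λ₃ = 27π²/3² - 1.54 ≈ 28.069
Since 3π²/3² ≈ 3.29 > 1.54, all λₙ > 0.
The n=1 mode decays slowest → dominates as t → ∞.
Asymptotic: u ~ c₁ sin(πx/3) e^{-λ₁t} with decay rate λ₁ ≈ 1.75.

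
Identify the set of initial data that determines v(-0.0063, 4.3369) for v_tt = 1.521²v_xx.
Domain of dependence: [-6.6027249, 6.5901249]. Signals travel at speed 1.521, so data within |x - -0.0063| ≤ 1.521·4.3369 = 6.5964249 can reach the point.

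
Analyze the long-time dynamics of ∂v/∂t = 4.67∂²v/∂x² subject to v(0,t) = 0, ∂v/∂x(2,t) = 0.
Long-time behavior: v → 0. Heat escapes through the Dirichlet boundary.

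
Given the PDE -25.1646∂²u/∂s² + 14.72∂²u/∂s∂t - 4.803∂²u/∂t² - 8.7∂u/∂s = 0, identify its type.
The second-order coefficients are A = -25.1646, B = 14.72, C = -4.803. Since B² - 4AC = -266.7838952 < 0, this is an elliptic PDE.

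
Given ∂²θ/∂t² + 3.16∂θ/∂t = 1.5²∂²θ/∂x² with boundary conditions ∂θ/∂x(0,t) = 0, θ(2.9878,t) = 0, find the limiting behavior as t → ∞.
θ → 0. Damping (γ=3.16) dissipates energy; oscillations decay exponentially.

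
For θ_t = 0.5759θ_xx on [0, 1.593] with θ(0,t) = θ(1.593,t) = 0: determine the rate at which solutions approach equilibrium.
Eigenvalues: λₙ = 0.5759n²π²/1.593².
First three modes:
  n=1: λ₁ = 0.5759π²/1.593² ≈ 2.24
  n=2: λ₂ = 2.3036π²/1.593² ≈ 8.959 (4× faster decay)
  n=3: λ₃ = 5.1831π²/1.593² ≈ 20.158 (9× faster decay)
As t → ∞, higher modes decay exponentially faster. The n=1 mode dominates: θ ~ c₁ sin(πx/1.593) e^{-λ₁t}.
Decay rate: λ₁ = 0.5759π²/1.593² ≈ 2.24.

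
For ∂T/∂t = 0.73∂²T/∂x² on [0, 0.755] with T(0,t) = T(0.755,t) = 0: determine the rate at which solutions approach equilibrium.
Eigenvalues: λₙ = 0.73n²π²/0.755².
First three modes:
  n=1: λ₁ = 0.73π²/0.755² ≈ 12.639
  n=2: λ₂ = 2.92π²/0.755² ≈ 50.558 (4× faster decay)
  n=3: λ₃ = 6.57π²/0.755² ≈ 113.755 (9× faster decay)
As t → ∞, higher modes decay exponentially faster. The n=1 mode dominates: T ~ c₁ sin(πx/0.755) e^{-λ₁t}.
Decay rate: λ₁ = 0.73π²/0.755² ≈ 12.639.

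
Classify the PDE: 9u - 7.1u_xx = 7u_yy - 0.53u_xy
Rewriting in standard form: -7.1u_xx + 0.53u_xy - 7u_yy + 9u = 0. A = -7.1, B = 0.53, C = -7. Discriminant B² - 4AC = -198.5191. Since -198.5191 < 0, elliptic.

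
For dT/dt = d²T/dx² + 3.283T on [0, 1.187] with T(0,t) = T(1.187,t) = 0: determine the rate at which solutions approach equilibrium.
Eigenvalues: λₙ = n²π²/1.187² - 3.283.
First three modes:
  n=1: λ₁ = π²/1.187² - 3.283 ≈ 3.722
  n=2: λ₂ = 4π²/1.187² - 3.283 ≈ 24.736
  n=3: λ₃ = 9π²/1.187² - 3.283 ≈ 59.761
Since π²/1.187² ≈ 7.005 > 3.283, all λₙ > 0.
The n=1 mode decays slowest → dominates as t → ∞.
Asymptotic: T ~ c₁ sin(πx/1.187) e^{-λ₁t} with decay rate λ₁ ≈ 3.722.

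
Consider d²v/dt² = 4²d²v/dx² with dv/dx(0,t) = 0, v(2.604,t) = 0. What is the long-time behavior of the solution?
As t → ∞, v oscillates (no decay). Energy is conserved; the solution oscillates indefinitely as standing waves.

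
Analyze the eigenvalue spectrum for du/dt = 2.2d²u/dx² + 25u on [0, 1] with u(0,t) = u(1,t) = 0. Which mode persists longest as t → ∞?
Eigenvalues: λₙ = 2.2n²π²/1² - 25.
First three modes:
  n=1: λ₁ = 2.2π² - 25 ≈ -3.287
  n=2: λ₂ = 8.8π² - 25 ≈ 61.853
  n=3: λ₃ = 19.8π² - 25 ≈ 170.418
Since 2.2π² ≈ 21.713 < 25, λ₁ < 0.
The n=1 mode grows fastest (−λₙ is largest for n=1) → dominates.
Asymptotic: u ~ c₁ sin(πx/1) e^{3.287t} (exponential growth at rate −λ₁ ≈ 3.287).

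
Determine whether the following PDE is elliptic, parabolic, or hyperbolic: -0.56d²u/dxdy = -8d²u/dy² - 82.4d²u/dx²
Rewriting in standard form: 82.4d²u/dx² - 0.56d²u/dxdy + 8d²u/dy² = 0. Coefficients: A = 82.4, B = -0.56, C = 8. B² - 4AC = -2636.4864, which is negative, so the equation is elliptic.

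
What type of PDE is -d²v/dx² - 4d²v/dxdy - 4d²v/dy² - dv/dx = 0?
With A = -1, B = -4, C = -4, the discriminant is 0. This is a parabolic PDE.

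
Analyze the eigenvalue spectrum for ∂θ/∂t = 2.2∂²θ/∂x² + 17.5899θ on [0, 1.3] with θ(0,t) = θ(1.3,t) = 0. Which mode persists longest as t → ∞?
Eigenvalues: λₙ = 2.2n²π²/1.3² - 17.5899.
First three modes:
  n=1: λ₁ = 2.2π²/1.3² - 17.5899 ≈ -4.742
  n=2: λ₂ = 8.8π²/1.3² - 17.5899 ≈ 33.802
  n=3: λ₃ = 19.8π²/1.3² - 17.5899 ≈ 98.042
Since 2.2π²/1.3² ≈ 12.848 < 17.5899, λ₁ < 0.
The n=1 mode grows fastest (−λₙ is largest for n=1) → dominates.
Asymptotic: θ ~ c₁ sin(πx/1.3) e^{4.742t} (exponential growth at rate −λ₁ ≈ 4.742).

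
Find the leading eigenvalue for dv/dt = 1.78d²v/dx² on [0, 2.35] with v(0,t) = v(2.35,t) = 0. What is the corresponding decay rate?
Eigenvalues: λₙ = 1.78n²π²/2.35².
First three modes:
  n=1: λ₁ = 1.78π²/2.35² ≈ 3.181
  n=2: λ₂ = 7.12π²/2.35² ≈ 12.725 (4× faster decay)
  n=3: λ₃ = 16.02π²/2.35² ≈ 28.63 (9× faster decay)
As t → ∞, higher modes decay exponentially faster. The n=1 mode dominates: v ~ c₁ sin(πx/2.35) e^{-λ₁t}.
Decay rate: λ₁ = 1.78π²/2.35² ≈ 3.181.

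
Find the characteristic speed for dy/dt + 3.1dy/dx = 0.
Speed = 3.1. Information travels along x - 3.1t = const (rightward).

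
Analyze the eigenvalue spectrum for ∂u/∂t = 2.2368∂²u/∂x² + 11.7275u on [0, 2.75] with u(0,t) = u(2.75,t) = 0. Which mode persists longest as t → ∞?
Eigenvalues: λₙ = 2.2368n²π²/2.75² - 11.7275.
First three modes:
  n=1: λ₁ = 2.2368π²/2.75² - 11.7275 ≈ -8.808
  n=2: λ₂ = 8.9472π²/2.75² - 11.7275 ≈ -0.051
  n=3: λ₃ = 20.1312π²/2.75² - 11.7275 ≈ 14.545
Since 2.2368π²/2.75² ≈ 2.919 < 11.7275, λ₁ < 0.
The n=1 mode grows fastest (−λₙ is largest for n=1) → dominates.
Asymptotic: u ~ c₁ sin(πx/2.75) e^{8.808t} (exponential growth at rate −λ₁ ≈ 8.808).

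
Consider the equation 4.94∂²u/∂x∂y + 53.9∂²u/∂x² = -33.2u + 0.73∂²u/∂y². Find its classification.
Rewriting in standard form: 53.9∂²u/∂x² + 4.94∂²u/∂x∂y - 0.73∂²u/∂y² + 33.2u = 0. Hyperbolic. (A = 53.9, B = 4.94, C = -0.73 gives B² - 4AC = 181.7916.)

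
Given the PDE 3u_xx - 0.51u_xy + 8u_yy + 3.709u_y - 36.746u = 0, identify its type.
The second-order coefficients are A = 3, B = -0.51, C = 8. Since B² - 4AC = -95.7399 < 0, this is an elliptic PDE.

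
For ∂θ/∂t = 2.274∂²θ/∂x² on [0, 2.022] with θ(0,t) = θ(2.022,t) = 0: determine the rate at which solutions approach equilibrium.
Eigenvalues: λₙ = 2.274n²π²/2.022².
First three modes:
  n=1: λ₁ = 2.274π²/2.022² ≈ 5.489
  n=2: λ₂ = 9.096π²/2.022² ≈ 21.958 (4× faster decay)
  n=3: λ₃ = 20.466π²/2.022² ≈ 49.405 (9× faster decay)
As t → ∞, higher modes decay exponentially faster. The n=1 mode dominates: θ ~ c₁ sin(πx/2.022) e^{-λ₁t}.
Decay rate: λ₁ = 2.274π²/2.022² ≈ 5.489.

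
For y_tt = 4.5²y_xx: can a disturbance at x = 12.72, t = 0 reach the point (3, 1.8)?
No. The domain of dependence is [-5.1, 11.1], and 12.72 is outside this interval.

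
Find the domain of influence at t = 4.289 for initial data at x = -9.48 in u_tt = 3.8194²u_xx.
Domain of influence: [-25.8614066, 6.9014066]. Data at x = -9.48 spreads outward at speed 3.8194.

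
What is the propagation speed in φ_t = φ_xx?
Infinite. The heat equation is parabolic, not hyperbolic, so disturbances propagate instantly.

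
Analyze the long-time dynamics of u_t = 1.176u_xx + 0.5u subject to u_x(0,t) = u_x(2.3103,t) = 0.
Long-time behavior: u grows unboundedly. With Neumann BCs the constant mode has diffusion eigenvalue 0, so any r > 0 makes it grow like e^(0.5t); solution grows exponentially.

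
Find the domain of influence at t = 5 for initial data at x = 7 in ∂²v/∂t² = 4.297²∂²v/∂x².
Domain of influence: [-14.485, 28.485]. Data at x = 7 spreads outward at speed 4.297.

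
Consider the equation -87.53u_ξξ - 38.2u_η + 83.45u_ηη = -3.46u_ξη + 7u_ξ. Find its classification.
Rewriting in standard form: -87.53u_ξξ + 3.46u_ξη + 83.45u_ηη - 7u_ξ - 38.2u_η = 0. Hyperbolic. (A = -87.53, B = 3.46, C = 83.45 gives B² - 4AC = 29229.4856.)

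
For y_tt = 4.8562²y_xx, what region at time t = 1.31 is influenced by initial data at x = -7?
Domain of influence: [-13.361622, -0.638378]. Data at x = -7 spreads outward at speed 4.8562.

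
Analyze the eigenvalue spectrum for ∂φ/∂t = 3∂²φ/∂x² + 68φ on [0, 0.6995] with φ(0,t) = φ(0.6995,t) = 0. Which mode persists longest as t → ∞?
Eigenvalues: λₙ = 3n²π²/0.6995² - 68.
First three modes:
  n=1: λ₁ = 3π²/0.6995² - 68 ≈ -7.487
  n=2: λ₂ = 12π²/0.6995² - 68 ≈ 174.05
  n=3: λ₃ = 27π²/0.6995² - 68 ≈ 476.613
Since 3π²/0.6995² ≈ 60.513 < 68, λ₁ < 0.
The n=1 mode grows fastest (−λₙ is largest for n=1) → dominates.
Asymptotic: φ ~ c₁ sin(πx/0.6995) e^{7.487t} (exponential growth at rate −λ₁ ≈ 7.487).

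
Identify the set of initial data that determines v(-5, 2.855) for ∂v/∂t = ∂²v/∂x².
The entire real line. The heat equation has infinite propagation speed: any initial disturbance instantly affects all points (though exponentially small far away).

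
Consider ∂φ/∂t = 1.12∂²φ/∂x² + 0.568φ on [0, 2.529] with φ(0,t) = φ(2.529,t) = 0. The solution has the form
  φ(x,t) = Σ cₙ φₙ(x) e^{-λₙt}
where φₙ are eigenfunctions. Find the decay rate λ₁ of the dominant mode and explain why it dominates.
Eigenvalues: λₙ = 1.12n²π²/2.529² - 0.568.
First three modes:
  n=1: λ₁ = 1.12π²/2.529² - 0.568 ≈ 1.16
  n=2: λ₂ = 4.48π²/2.529² - 0.568 ≈ 6.345
  n=3: λ₃ = 10.08π²/2.529² - 0.568 ≈ 14.987
Since 1.12π²/2.529² ≈ 1.728 > 0.568, all λₙ > 0.
The n=1 mode decays slowest → dominates as t → ∞.
Asymptotic: φ ~ c₁ sin(πx/2.529) e^{-λ₁t} with decay rate λ₁ ≈ 1.16.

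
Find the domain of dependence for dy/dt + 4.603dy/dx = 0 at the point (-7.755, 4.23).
A single point: x = -27.22569. The characteristic through (-7.755, 4.23) is x - 4.603t = const, so x = -7.755 - 4.603·4.23 = -27.22569.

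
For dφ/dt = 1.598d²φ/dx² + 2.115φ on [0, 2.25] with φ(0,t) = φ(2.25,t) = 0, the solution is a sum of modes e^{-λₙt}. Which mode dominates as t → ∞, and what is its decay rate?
Eigenvalues: λₙ = 1.598n²π²/2.25² - 2.115.
First three modes:
  n=1: λ₁ = 1.598π²/2.25² - 2.115 ≈ 1
  n=2: λ₂ = 6.392π²/2.25² - 2.115 ≈ 10.347
  n=3: λ₃ = 14.382π²/2.25² - 2.115 ≈ 25.923
Since 1.598π²/2.25² ≈ 3.115 > 2.115, all λₙ > 0.
The n=1 mode decays slowest → dominates as t → ∞.
Asymptotic: φ ~ c₁ sin(πx/2.25) e^{-λ₁t} with decay rate λ₁ ≈ 1.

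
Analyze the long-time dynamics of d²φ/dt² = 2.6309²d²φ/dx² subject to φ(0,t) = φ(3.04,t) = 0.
Long-time behavior: φ oscillates (no decay). Energy is conserved; the solution oscillates indefinitely as standing waves.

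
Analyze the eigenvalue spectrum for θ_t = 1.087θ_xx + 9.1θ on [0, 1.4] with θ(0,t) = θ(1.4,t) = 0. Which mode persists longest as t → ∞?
Eigenvalues: λₙ = 1.087n²π²/1.4² - 9.1.
First three modes:
  n=1: λ₁ = 1.087π²/1.4² - 9.1 ≈ -3.626
  n=2: λ₂ = 4.348π²/1.4² - 9.1 ≈ 12.794
  n=3: λ₃ = 9.783π²/1.4² - 9.1 ≈ 40.162
Since 1.087π²/1.4² ≈ 5.474 < 9.1, λ₁ < 0.
The n=1 mode grows fastest (−λₙ is largest for n=1) → dominates.
Asymptotic: θ ~ c₁ sin(πx/1.4) e^{3.626t} (exponential growth at rate −λ₁ ≈ 3.626).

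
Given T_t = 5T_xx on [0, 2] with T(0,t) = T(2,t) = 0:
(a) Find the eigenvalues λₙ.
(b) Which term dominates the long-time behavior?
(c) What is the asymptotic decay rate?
Eigenvalues: λₙ = 5n²π²/2².
First three modes:
  n=1: λ₁ = 5π²/2² ≈ 12.337
  n=2: λ₂ = 20π²/2² ≈ 49.348 (4× faster decay)
  n=3: λ₃ = 45π²/2² ≈ 111.033 (9× faster decay)
As t → ∞, higher modes decay exponentially faster. The n=1 mode dominates: T ~ c₁ sin(πx/2) e^{-λ₁t}.
Decay rate: λ₁ = 5π²/2² ≈ 12.337.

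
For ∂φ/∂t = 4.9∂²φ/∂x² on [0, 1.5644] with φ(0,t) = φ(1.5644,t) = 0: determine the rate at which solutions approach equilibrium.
Eigenvalues: λₙ = 4.9n²π²/1.5644².
First three modes:
  n=1: λ₁ = 4.9π²/1.5644² ≈ 19.761
  n=2: λ₂ = 19.6π²/1.5644² ≈ 79.042 (4× faster decay)
  n=3: λ₃ = 44.1π²/1.5644² ≈ 177.845 (9× faster decay)
As t → ∞, higher modes decay exponentially faster. The n=1 mode dominates: φ ~ c₁ sin(πx/1.5644) e^{-λ₁t}.
Decay rate: λ₁ = 4.9π²/1.5644² ≈ 19.761.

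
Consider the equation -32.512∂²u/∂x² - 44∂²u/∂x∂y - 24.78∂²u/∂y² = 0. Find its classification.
Elliptic. (A = -32.512, B = -44, C = -24.78 gives B² - 4AC = -1286.58944.)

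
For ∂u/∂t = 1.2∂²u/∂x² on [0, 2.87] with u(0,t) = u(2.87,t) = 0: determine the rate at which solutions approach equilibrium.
Eigenvalues: λₙ = 1.2n²π²/2.87².
First three modes:
  n=1: λ₁ = 1.2π²/2.87² ≈ 1.438
  n=2: λ₂ = 4.8π²/2.87² ≈ 5.751 (4× faster decay)
  n=3: λ₃ = 10.8π²/2.87² ≈ 12.941 (9× faster decay)
As t → ∞, higher modes decay exponentially faster. The n=1 mode dominates: u ~ c₁ sin(πx/2.87) e^{-λ₁t}.
Decay rate: λ₁ = 1.2π²/2.87² ≈ 1.438.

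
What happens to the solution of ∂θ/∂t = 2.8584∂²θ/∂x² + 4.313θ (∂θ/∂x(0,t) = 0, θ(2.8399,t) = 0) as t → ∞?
θ grows unboundedly. Reaction dominates diffusion (r=4.313 > κπ²/(4L²)≈0.87); solution grows exponentially.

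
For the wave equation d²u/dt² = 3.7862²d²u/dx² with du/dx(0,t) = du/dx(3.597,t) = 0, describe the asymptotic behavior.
u oscillates about a mean that drifts linearly in t (generically unbounded; no decay). There is no damping, so the nonconstant modes persist as standing waves (energy conserved, no decay). But with Neumann conditions at both ends the constant mode has eigenvalue 0: the spatial mean M(t) of u satisfies M'' = 0, so M(t) = M(0) + M'(0)·t. Unless the initial velocity has zero mean (∫u_t(x,0)dx = 0), the solution grows linearly in t (unbounded, though not exponentially); if it does have zero mean, the solution stays bounded and simply oscillates.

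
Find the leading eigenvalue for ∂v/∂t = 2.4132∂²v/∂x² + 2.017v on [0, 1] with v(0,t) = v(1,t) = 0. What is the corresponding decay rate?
Eigenvalues: λₙ = 2.4132n²π²/1² - 2.017.
First three modes:
  n=1: λ₁ = 2.4132π² - 2.017 ≈ 21.8
  n=2: λ₂ = 9.6528π² - 2.017 ≈ 93.252
  n=3: λ₃ = 21.7188π² - 2.017 ≈ 212.339
Since 2.4132π² ≈ 23.817 > 2.017, all λₙ > 0.
The n=1 mode decays slowest → dominates as t → ∞.
Asymptotic: v ~ c₁ sin(πx/1) e^{-λ₁t} with decay rate λ₁ ≈ 21.8.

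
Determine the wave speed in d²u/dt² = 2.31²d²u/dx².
Speed = 2.31. Information travels along characteristics x = x₀ ± 2.31t.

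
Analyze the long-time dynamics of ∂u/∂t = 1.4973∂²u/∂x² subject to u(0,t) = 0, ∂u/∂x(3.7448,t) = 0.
Long-time behavior: u → 0. Heat escapes through the Dirichlet boundary.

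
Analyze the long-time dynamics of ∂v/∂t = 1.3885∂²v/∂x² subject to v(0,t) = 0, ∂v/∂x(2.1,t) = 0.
Long-time behavior: v → 0. Heat escapes through the Dirichlet boundary.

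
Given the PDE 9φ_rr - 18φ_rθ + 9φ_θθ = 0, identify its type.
The second-order coefficients are A = 9, B = -18, C = 9. Since B² - 4AC = 0 = 0, this is a parabolic PDE.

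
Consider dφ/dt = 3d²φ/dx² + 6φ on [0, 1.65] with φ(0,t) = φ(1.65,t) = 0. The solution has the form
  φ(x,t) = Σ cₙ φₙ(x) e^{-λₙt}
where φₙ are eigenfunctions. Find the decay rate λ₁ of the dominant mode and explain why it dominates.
Eigenvalues: λₙ = 3n²π²/1.65² - 6.
First three modes:
  n=1: λ₁ = 3π²/1.65² - 6 ≈ 4.876
  n=2: λ₂ = 12π²/1.65² - 6 ≈ 37.502
  n=3: λ₃ = 27π²/1.65² - 6 ≈ 91.88
Since 3π²/1.65² ≈ 10.876 > 6, all λₙ > 0.
The n=1 mode decays slowest → dominates as t → ∞.
Asymptotic: φ ~ c₁ sin(πx/1.65) e^{-λ₁t} with decay rate λ₁ ≈ 4.876.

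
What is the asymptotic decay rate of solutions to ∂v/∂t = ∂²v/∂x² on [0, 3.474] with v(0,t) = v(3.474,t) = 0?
Eigenvalues: λₙ = n²π²/3.474².
First three modes:
  n=1: λ₁ = π²/3.474² ≈ 0.818
  n=2: λ₂ = 4π²/3.474² ≈ 3.271 (4× faster decay)
  n=3: λ₃ = 9π²/3.474² ≈ 7.36 (9× faster decay)
As t → ∞, higher modes decay exponentially faster. The n=1 mode dominates: v ~ c₁ sin(πx/3.474) e^{-λ₁t}.
Decay rate: λ₁ = π²/3.474² ≈ 0.818.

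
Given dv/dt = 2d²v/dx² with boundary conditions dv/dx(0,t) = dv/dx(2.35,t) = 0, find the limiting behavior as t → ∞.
v → constant (steady state). Heat is conserved (no flux at boundaries); solution approaches the spatial average.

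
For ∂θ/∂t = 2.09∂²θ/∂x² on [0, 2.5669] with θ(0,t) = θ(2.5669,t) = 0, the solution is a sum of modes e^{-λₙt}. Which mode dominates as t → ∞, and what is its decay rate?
Eigenvalues: λₙ = 2.09n²π²/2.5669².
First three modes:
  n=1: λ₁ = 2.09π²/2.5669² ≈ 3.131
  n=2: λ₂ = 8.36π²/2.5669² ≈ 12.522 (4× faster decay)
  n=3: λ₃ = 18.81π²/2.5669² ≈ 28.175 (9× faster decay)
As t → ∞, higher modes decay exponentially faster. The n=1 mode dominates: θ ~ c₁ sin(πx/2.5669) e^{-λ₁t}.
Decay rate: λ₁ = 2.09π²/2.5669² ≈ 3.131.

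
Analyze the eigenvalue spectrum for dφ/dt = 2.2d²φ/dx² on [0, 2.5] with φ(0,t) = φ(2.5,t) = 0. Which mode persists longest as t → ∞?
Eigenvalues: λₙ = 2.2n²π²/2.5².
First three modes:
  n=1: λ₁ = 2.2π²/2.5² ≈ 3.474
  n=2: λ₂ = 8.8π²/2.5² ≈ 13.896 (4× faster decay)
  n=3: λ₃ = 19.8π²/2.5² ≈ 31.267 (9× faster decay)
As t → ∞, higher modes decay exponentially faster. The n=1 mode dominates: φ ~ c₁ sin(πx/2.5) e^{-λ₁t}.
Decay rate: λ₁ = 2.2π²/2.5² ≈ 3.474.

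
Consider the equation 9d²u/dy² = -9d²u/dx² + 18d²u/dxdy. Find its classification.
Rewriting in standard form: 9d²u/dx² - 18d²u/dxdy + 9d²u/dy² = 0. Parabolic. (A = 9, B = -18, C = 9 gives B² - 4AC = 0.)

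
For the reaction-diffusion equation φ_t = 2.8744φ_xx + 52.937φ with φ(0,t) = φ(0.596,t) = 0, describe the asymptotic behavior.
φ → 0. Diffusion dominates reaction (r=52.937 < κπ²/L²≈79.86); solution decays.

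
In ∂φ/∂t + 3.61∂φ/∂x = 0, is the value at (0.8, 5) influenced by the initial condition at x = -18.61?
No. Only data at x = -17.25 affects (0.8, 5). Advection has one-way propagation along characteristics.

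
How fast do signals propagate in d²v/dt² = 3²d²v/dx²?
Speed = 3. Information travels along characteristics x = x₀ ± 3t.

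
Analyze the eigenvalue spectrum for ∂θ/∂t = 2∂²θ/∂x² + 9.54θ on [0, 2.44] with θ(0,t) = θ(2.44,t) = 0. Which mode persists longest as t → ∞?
Eigenvalues: λₙ = 2n²π²/2.44² - 9.54.
First three modes:
  n=1: λ₁ = 2π²/2.44² - 9.54 ≈ -6.224
  n=2: λ₂ = 8π²/2.44² - 9.54 ≈ 3.722
  n=3: λ₃ = 18π²/2.44² - 9.54 ≈ 20.3
Since 2π²/2.44² ≈ 3.316 < 9.54, λ₁ < 0.
The n=1 mode grows fastest (−λₙ is largest for n=1) → dominates.
Asymptotic: θ ~ c₁ sin(πx/2.44) e^{6.224t} (exponential growth at rate −λ₁ ≈ 6.224).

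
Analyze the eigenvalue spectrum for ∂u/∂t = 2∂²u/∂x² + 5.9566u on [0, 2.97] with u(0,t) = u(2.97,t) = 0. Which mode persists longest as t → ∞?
Eigenvalues: λₙ = 2n²π²/2.97² - 5.9566.
First three modes:
  n=1: λ₁ = 2π²/2.97² - 5.9566 ≈ -3.719
  n=2: λ₂ = 8π²/2.97² - 5.9566 ≈ 2.995
  n=3: λ₃ = 18π²/2.97² - 5.9566 ≈ 14.183
Since 2π²/2.97² ≈ 2.238 < 5.9566, λ₁ < 0.
The n=1 mode grows fastest (−λₙ is largest for n=1) → dominates.
Asymptotic: u ~ c₁ sin(πx/2.97) e^{3.719t} (exponential growth at rate −λ₁ ≈ 3.719).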